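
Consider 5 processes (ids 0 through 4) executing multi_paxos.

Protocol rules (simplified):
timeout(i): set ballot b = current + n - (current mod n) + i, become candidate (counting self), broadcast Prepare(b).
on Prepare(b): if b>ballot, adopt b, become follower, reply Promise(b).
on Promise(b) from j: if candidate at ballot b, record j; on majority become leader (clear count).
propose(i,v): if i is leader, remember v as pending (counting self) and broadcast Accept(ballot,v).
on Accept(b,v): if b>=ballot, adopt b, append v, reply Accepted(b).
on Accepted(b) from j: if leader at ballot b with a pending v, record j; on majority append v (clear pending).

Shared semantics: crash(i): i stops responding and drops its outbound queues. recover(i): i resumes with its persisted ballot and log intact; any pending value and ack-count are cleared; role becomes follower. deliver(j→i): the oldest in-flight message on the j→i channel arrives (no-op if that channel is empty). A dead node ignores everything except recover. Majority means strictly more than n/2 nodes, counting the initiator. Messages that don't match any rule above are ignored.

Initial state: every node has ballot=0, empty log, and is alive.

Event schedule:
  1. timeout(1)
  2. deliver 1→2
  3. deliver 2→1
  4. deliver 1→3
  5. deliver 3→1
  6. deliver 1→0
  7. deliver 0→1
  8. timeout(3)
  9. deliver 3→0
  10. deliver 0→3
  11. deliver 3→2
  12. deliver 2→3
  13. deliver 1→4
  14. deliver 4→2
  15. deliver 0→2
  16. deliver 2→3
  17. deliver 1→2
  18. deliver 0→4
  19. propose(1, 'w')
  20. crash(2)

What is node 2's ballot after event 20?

13

after 1 — timeout(1): n1:cand/b6/[-]
after 2 — deliver 1→2: n2:foll/b6/[-]
after 3 — deliver 2→1: ·
after 4 — deliver 1→3: n3:foll/b6/[-]
after 5 — deliver 3→1: n1:lead/b6/[-]
after 6 — deliver 1→0: n0:foll/b6/[-]
after 7 — deliver 0→1: ·
after 8 — timeout(3): n3:cand/b13/[-]
after 9 — deliver 3→0: n0:foll/b13/[-]
after 10 — deliver 0→3: ·
after 11 — deliver 3→2: n2:foll/b13/[-]
after 12 — deliver 2→3: n3:lead/b13/[-]
after 13 — deliver 1→4: n4:foll/b6/[-]
after 14 — deliver 4→2: ·
after 15 — deliver 0→2: ·
after 16 — deliver 2→3: ·
after 17 — deliver 1→2: ·
after 18 — deliver 0→4: ·
after 19 — propose(1,'w'): ·
after 20 — crash(2): n2:✗foll/b13/[-]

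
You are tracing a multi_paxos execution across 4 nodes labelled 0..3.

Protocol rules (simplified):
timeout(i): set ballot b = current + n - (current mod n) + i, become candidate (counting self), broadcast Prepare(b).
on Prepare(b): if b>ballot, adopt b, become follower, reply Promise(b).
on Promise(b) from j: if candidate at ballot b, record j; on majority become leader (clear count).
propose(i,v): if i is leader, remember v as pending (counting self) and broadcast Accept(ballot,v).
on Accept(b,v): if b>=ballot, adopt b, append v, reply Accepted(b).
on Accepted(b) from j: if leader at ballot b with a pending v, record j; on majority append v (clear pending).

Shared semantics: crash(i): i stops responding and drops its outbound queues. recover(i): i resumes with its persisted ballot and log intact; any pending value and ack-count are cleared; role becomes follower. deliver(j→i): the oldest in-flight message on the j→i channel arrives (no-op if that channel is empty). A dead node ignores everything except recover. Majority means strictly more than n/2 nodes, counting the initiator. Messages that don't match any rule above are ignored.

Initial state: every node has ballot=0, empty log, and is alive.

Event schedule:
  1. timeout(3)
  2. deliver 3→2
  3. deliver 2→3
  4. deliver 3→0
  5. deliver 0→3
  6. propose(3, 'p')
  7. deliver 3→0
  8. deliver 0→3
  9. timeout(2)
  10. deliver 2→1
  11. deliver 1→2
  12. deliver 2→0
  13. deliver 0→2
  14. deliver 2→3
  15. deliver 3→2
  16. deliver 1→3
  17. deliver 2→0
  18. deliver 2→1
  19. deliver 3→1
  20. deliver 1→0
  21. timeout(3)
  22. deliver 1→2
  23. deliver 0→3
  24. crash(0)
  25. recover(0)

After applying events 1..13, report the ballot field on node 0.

step 1 timeout(3): 3={cand,b=7,log=-}
step 2 deliver 3→2: 2={foll,b=7,log=-}
step 3 deliver 2→3: —
step 4 deliver 3→0: 0={foll,b=7,log=-}
step 5 deliver 0→3: 3={lead,b=7,log=-}
step 6 propose(3,'p'): —
step 7 deliver 3→0: 0={foll,b=7,log=p}
step 8 deliver 0→3: —
step 9 timeout(2): 2={cand,b=10,log=-}
step 10 deliver 2→1: 1={foll,b=10,log=-}
step 11 deliver 1→2: —
step 12 deliver 2→0: 0={foll,b=10,log=p}
step 13 deliver 0→2: 2={lead,b=10,log=-}

10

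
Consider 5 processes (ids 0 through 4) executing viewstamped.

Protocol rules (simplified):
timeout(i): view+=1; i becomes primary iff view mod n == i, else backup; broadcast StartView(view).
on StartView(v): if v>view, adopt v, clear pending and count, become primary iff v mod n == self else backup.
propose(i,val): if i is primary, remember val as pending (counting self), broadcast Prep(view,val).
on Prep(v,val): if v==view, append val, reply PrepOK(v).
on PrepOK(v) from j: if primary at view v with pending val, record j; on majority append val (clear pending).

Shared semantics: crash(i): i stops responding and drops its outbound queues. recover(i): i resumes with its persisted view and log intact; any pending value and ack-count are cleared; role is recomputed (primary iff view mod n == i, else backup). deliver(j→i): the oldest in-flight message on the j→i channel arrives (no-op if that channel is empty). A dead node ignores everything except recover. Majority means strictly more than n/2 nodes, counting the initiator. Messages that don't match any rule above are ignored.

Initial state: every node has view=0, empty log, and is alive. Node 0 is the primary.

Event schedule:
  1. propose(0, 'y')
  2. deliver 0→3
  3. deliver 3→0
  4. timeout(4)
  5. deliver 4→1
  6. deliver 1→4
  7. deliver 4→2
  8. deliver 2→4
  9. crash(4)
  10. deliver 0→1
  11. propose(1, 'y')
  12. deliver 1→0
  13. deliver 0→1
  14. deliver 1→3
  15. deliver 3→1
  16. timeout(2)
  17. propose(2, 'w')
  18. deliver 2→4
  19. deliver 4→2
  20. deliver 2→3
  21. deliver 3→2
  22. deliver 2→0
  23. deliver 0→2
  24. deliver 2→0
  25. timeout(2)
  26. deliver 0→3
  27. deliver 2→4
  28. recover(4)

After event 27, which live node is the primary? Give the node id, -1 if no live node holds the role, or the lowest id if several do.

1

1. propose(0,'y'):  nop
2. deliver 0→3:  <3:back v0 y>
3. deliver 3→0:  nop
4. timeout(4):  <4:back v1 ->
5. deliver 4→1:  <1:prim v1 ->
6. deliver 1→4:  nop
7. deliver 4→2:  <2:back v1 ->
8. deliver 2→4:  nop
9. crash(4):  <4:✗back v1 ->
10. deliver 0→1:  nop
11. propose(1,'y'):  nop
12. deliver 1→0:  nop
13. deliver 0→1:  nop
14. deliver 1→3:  nop
15. deliver 3→1:  nop
16. timeout(2):  <2:prim v2 ->
17. propose(2,'w'):  nop
18. deliver 2→4:  nop
19. deliver 4→2:  nop
20. deliver 2→3:  <3:back v2 y>
21. deliver 3→2:  nop
22. deliver 2→0:  <0:back v2 ->
23. deliver 0→2:  nop
24. deliver 2→0:  <0:back v2 w>
25. timeout(2):  <2:back v3 ->
26. deliver 0→3:  nop
27. deliver 2→4:  nop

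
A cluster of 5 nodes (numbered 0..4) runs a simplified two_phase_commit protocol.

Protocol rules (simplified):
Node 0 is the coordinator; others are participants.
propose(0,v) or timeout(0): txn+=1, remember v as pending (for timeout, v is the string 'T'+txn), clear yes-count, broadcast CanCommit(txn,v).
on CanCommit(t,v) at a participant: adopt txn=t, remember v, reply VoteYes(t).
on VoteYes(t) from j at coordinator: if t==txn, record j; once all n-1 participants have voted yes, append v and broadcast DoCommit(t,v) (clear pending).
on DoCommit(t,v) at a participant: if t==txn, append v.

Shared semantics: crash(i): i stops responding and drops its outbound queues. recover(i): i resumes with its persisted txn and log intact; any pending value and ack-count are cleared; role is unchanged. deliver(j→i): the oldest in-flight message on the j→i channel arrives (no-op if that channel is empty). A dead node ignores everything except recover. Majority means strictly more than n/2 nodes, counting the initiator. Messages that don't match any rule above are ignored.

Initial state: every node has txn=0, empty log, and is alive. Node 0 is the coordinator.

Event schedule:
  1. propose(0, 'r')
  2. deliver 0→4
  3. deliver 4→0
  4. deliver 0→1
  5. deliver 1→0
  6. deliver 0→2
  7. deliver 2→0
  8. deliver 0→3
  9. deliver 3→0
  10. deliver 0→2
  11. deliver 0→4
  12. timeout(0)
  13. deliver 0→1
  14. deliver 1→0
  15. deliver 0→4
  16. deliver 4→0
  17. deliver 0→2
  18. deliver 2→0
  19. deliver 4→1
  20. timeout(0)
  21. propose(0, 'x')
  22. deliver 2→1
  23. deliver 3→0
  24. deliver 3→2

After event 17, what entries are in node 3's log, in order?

after 1 — propose(0,'r'): n0:coor/t1/[-]
after 2 — deliver 0→4: n4:part/t1/[-]
after 3 — deliver 4→0: ·
after 4 — deliver 0→1: n1:part/t1/[-]
after 5 — deliver 1→0: ·
after 6 — deliver 0→2: n2:part/t1/[-]
after 7 — deliver 2→0: ·
after 8 — deliver 0→3: n3:part/t1/[-]
after 9 — deliver 3→0: n0:coor/t1/[r]
after 10 — deliver 0→2: n2:part/t1/[r]
after 11 — deliver 0→4: n4:part/t1/[r]
after 12 — timeout(0): n0:coor/t2/[r]
after 13 — deliver 0→1: n1:part/t1/[r]
after 14 — deliver 1→0: ·
after 15 — deliver 0→4: n4:part/t2/[r]
after 16 — deliver 4→0: ·
after 17 — deliver 0→2: n2:part/t2/[r]

empty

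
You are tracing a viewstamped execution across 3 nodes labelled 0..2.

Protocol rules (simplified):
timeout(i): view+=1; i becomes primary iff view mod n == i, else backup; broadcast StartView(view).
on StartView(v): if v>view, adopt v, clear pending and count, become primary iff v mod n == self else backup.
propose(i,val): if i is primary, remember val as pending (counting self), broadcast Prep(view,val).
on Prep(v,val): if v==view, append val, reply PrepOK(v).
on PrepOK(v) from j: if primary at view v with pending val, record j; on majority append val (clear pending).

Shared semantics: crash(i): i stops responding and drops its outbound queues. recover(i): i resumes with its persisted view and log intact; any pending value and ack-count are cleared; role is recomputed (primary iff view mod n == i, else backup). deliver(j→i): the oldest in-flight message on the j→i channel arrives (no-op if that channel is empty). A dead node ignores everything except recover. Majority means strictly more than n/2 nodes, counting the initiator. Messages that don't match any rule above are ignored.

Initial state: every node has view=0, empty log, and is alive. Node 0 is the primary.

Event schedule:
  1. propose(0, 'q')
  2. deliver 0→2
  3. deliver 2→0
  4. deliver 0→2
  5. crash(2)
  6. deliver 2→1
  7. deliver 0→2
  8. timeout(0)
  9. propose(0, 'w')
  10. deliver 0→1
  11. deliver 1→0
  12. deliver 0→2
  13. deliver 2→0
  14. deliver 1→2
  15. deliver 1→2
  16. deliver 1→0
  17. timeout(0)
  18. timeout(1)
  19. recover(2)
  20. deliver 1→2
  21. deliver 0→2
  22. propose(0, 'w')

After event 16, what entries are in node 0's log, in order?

q

e1 propose(0,'q'): ·
e2 deliver 0→2: 2[back,v=0,q]
e3 deliver 2→0: 0[prim,v=0,q]
e4 deliver 0→2: ·
e5 crash(2): 2[✗back,v=0,q]
e6 deliver 2→1: ·
e7 deliver 0→2: ·
e8 timeout(0): 0[back,v=1,q]
e9 propose(0,'w'): ·
e10 deliver 0→1: 1[back,v=0,q]
e11 deliver 1→0: ·
e12 deliver 0→2: ·
e13 deliver 2→0: ·
e14 deliver 1→2: ·
e15 deliver 1→2: ·
e16 deliver 1→0: ·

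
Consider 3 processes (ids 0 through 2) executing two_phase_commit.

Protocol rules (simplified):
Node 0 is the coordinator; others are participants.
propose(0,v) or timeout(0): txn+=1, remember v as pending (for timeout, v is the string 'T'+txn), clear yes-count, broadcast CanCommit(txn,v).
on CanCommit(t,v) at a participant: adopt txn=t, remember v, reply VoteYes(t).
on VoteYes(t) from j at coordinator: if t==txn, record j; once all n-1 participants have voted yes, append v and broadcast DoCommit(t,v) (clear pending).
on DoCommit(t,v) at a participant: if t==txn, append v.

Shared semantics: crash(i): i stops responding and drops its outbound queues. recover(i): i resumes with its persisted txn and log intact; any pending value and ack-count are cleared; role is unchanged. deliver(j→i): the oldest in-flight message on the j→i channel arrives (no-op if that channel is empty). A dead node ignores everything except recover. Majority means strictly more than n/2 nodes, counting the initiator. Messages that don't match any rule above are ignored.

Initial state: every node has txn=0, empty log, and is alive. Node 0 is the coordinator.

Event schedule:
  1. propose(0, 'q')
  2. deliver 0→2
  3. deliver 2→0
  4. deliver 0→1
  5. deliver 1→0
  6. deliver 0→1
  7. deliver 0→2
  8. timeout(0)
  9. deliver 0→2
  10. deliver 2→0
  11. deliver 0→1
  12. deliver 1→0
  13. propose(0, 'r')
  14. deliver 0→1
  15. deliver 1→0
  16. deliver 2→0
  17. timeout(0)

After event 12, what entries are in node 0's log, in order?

step 1 propose(0,'q'): 0={coor,t=1,log=-}
step 2 deliver 0→2: 2={part,t=1,log=-}
step 3 deliver 2→0: —
step 4 deliver 0→1: 1={part,t=1,log=-}
step 5 deliver 1→0: 0={coor,t=1,log=q}
step 6 deliver 0→1: 1={part,t=1,log=q}
step 7 deliver 0→2: 2={part,t=1,log=q}
step 8 timeout(0): 0={coor,t=2,log=q}
step 9 deliver 0→2: 2={part,t=2,log=q}
step 10 deliver 2→0: —
step 11 deliver 0→1: 1={part,t=2,log=q}
step 12 deliver 1→0: 0={coor,t=2,log=q,T2}

q,T2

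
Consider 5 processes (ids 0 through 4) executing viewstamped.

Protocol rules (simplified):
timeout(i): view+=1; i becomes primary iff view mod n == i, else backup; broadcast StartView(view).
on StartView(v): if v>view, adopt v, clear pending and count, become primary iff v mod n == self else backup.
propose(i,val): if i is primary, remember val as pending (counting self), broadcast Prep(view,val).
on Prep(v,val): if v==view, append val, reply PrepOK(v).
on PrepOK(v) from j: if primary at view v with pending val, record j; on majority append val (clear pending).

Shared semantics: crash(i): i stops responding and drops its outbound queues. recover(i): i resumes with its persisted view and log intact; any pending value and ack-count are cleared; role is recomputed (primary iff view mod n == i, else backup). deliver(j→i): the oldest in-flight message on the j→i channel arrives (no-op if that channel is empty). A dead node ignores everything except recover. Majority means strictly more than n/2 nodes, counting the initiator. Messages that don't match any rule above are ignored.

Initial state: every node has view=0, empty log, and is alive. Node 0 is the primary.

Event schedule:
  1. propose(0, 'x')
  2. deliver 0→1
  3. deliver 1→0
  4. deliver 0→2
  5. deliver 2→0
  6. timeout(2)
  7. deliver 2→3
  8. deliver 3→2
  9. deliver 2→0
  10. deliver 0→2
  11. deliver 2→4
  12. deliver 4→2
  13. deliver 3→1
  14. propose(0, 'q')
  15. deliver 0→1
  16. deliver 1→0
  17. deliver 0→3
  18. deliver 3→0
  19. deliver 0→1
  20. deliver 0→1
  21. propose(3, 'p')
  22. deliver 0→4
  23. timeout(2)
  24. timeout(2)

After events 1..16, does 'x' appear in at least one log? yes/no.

e1 propose(0,'x'): ·
e2 deliver 0→1: 1[back,v=0,x]
e3 deliver 1→0: ·
e4 deliver 0→2: 2[back,v=0,x]
e5 deliver 2→0: 0[prim,v=0,x]
e6 timeout(2): 2[back,v=1,x]
e7 deliver 2→3: 3[back,v=1,-]
e8 deliver 3→2: ·
e9 deliver 2→0: 0[back,v=1,x]
e10 deliver 0→2: ·
e11 deliver 2→4: 4[back,v=1,-]
e12 deliver 4→2: ·
e13 deliver 3→1: ·
e14 propose(0,'q'): ·
e15 deliver 0→1: ·
e16 deliver 1→0: ·

yes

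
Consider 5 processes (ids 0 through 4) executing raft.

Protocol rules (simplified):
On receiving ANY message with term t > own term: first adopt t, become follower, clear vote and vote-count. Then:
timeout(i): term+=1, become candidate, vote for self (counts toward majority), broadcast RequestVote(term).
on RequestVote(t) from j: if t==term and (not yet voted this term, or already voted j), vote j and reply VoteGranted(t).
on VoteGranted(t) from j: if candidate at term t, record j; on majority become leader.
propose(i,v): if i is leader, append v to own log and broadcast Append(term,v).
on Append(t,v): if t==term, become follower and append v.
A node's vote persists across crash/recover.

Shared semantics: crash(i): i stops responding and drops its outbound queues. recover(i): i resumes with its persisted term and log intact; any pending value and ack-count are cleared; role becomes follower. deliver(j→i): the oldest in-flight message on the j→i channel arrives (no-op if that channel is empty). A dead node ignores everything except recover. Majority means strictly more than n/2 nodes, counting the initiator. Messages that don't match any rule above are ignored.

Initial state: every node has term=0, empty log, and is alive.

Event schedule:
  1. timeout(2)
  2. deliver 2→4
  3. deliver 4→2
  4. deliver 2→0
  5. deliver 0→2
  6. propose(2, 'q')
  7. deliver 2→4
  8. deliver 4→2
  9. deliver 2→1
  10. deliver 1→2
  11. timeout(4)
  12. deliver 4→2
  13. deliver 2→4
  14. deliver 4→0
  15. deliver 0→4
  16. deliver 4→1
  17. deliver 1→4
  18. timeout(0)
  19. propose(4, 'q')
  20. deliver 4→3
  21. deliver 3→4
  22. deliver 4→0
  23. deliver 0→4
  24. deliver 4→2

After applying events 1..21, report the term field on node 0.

3

e1 timeout(2): 2[cand,t=1,-]
e2 deliver 2→4: 4[foll,t=1,-]
e3 deliver 4→2: ·
e4 deliver 2→0: 0[foll,t=1,-]
e5 deliver 0→2: 2[lead,t=1,-]
e6 propose(2,'q'): 2[lead,t=1,q]
e7 deliver 2→4: 4[foll,t=1,q]
e8 deliver 4→2: ·
e9 deliver 2→1: 1[foll,t=1,-]
e10 deliver 1→2: ·
e11 timeout(4): 4[cand,t=2,q]
e12 deliver 4→2: 2[foll,t=2,q]
e13 deliver 2→4: ·
e14 deliver 4→0: 0[foll,t=2,-]
e15 deliver 0→4: 4[lead,t=2,q]
e16 deliver 4→1: 1[foll,t=2,-]
e17 deliver 1→4: ·
e18 timeout(0): 0[cand,t=3,-]
e19 propose(4,'q'): 4[lead,t=2,q,q]
e20 deliver 4→3: 3[foll,t=2,-]
e21 deliver 3→4: ·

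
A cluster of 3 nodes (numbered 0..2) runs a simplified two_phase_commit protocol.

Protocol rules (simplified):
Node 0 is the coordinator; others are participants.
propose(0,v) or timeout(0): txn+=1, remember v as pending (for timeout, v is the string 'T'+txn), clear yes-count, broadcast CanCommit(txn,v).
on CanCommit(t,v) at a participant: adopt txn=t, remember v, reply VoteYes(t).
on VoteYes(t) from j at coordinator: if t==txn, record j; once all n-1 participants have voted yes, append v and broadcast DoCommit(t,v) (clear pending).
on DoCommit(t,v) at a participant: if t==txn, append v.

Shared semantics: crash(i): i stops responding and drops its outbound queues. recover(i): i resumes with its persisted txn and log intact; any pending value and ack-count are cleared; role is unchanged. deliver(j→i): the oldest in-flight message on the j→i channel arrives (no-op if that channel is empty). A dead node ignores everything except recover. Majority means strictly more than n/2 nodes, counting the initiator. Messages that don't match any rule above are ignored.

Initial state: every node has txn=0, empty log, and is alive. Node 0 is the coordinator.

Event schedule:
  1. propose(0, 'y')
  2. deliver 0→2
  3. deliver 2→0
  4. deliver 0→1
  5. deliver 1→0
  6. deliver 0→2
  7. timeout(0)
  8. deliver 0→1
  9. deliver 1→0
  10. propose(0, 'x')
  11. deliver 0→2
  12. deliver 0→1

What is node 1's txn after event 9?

step 1 propose(0,'y'): 0={coor,t=1,log=-}
step 2 deliver 0→2: 2={part,t=1,log=-}
step 3 deliver 2→0: —
step 4 deliver 0→1: 1={part,t=1,log=-}
step 5 deliver 1→0: 0={coor,t=1,log=y}
step 6 deliver 0→2: 2={part,t=1,log=y}
step 7 timeout(0): 0={coor,t=2,log=y}
step 8 deliver 0→1: 1={part,t=1,log=y}
step 9 deliver 1→0: —

1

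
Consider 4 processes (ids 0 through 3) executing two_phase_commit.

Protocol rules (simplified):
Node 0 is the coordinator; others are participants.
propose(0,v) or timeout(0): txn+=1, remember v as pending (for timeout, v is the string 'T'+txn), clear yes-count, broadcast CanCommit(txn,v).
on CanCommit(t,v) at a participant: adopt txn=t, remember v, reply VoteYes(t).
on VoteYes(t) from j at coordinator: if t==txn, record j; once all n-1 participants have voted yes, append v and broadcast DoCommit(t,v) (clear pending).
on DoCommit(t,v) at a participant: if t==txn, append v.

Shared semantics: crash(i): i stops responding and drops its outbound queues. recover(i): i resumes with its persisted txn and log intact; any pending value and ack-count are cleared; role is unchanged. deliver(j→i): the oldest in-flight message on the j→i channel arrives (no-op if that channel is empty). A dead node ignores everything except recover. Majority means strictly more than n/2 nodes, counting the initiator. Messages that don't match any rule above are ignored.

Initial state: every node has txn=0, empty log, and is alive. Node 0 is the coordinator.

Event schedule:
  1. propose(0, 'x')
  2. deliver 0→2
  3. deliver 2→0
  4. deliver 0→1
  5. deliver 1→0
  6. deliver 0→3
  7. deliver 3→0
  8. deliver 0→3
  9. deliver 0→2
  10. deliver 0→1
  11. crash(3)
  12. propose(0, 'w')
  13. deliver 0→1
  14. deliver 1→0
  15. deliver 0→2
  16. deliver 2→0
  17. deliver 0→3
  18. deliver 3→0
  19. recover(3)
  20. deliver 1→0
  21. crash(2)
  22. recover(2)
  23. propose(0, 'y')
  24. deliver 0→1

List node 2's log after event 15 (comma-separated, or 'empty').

x

after 1 — propose(0,'x'): n0:coor/t1/[-]
after 2 — deliver 0→2: n2:part/t1/[-]
after 3 — deliver 2→0: ·
after 4 — deliver 0→1: n1:part/t1/[-]
after 5 — deliver 1→0: ·
after 6 — deliver 0→3: n3:part/t1/[-]
after 7 — deliver 3→0: n0:coor/t1/[x]
after 8 — deliver 0→3: n3:part/t1/[x]
after 9 — deliver 0→2: n2:part/t1/[x]
after 10 — deliver 0→1: n1:part/t1/[x]
after 11 — crash(3): n3:✗part/t1/[x]
after 12 — propose(0,'w'): n0:coor/t2/[x]
after 13 — deliver 0→1: n1:part/t2/[x]
after 14 — deliver 1→0: ·
after 15 — deliver 0→2: n2:part/t2/[x]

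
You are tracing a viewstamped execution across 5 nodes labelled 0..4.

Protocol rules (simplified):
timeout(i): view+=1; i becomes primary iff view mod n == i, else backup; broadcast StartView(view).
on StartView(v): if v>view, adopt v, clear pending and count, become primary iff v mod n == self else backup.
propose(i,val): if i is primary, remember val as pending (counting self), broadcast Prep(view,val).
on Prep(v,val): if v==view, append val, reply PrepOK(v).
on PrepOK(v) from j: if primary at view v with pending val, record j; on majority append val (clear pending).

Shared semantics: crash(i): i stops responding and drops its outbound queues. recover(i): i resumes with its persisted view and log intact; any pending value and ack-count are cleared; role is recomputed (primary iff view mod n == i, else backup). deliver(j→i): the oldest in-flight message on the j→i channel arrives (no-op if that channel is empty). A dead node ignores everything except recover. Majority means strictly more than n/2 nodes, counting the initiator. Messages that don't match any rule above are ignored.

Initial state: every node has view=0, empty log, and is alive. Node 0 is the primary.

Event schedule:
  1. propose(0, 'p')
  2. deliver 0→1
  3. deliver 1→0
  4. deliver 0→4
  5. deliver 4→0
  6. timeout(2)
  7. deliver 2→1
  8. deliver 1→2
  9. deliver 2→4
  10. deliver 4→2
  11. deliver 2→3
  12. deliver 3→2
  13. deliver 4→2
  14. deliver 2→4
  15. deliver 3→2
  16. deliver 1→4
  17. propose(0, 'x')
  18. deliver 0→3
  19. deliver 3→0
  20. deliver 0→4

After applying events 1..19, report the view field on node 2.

1

1. propose(0,'p'):  nop
2. deliver 0→1:  <1:back v0 p>
3. deliver 1→0:  nop
4. deliver 0→4:  <4:back v0 p>
5. deliver 4→0:  <0:prim v0 p>
6. timeout(2):  <2:back v1 ->
7. deliver 2→1:  <1:prim v1 p>
8. deliver 1→2:  nop
9. deliver 2→4:  <4:back v1 p>
10. deliver 4→2:  nop
11. deliver 2→3:  <3:back v1 ->
12. deliver 3→2:  nop
13. deliver 4→2:  nop
14. deliver 2→4:  nop
15. deliver 3→2:  nop
16. deliver 1→4:  nop
17. propose(0,'x'):  nop
18. deliver 0→3:  nop
19. deliver 3→0:  nop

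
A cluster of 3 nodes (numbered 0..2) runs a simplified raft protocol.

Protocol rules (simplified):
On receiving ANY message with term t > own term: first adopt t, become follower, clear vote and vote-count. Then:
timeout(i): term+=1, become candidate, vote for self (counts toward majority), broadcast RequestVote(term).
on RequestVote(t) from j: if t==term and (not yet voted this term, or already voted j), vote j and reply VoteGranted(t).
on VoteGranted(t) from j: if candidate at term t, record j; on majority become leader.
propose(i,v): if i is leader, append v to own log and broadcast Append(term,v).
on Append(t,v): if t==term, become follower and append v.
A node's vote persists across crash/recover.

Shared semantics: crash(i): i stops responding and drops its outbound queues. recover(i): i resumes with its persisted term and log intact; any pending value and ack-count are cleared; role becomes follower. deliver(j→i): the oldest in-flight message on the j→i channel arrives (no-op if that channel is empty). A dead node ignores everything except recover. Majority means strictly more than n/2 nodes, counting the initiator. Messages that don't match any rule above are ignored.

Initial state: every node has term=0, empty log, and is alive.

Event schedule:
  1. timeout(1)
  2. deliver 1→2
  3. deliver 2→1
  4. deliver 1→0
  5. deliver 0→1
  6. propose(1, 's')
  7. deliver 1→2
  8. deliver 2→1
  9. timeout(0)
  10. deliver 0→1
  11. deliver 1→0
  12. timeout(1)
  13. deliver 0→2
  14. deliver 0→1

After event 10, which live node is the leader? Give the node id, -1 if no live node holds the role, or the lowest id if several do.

e1 timeout(1): 1[cand,t=1,-]
e2 deliver 1→2: 2[foll,t=1,-]
e3 deliver 2→1: 1[lead,t=1,-]
e4 deliver 1→0: 0[foll,t=1,-]
e5 deliver 0→1: ·
e6 propose(1,'s'): 1[lead,t=1,s]
e7 deliver 1→2: 2[foll,t=1,s]
e8 deliver 2→1: ·
e9 timeout(0): 0[cand,t=2,-]
e10 deliver 0→1: 1[foll,t=2,s]

-1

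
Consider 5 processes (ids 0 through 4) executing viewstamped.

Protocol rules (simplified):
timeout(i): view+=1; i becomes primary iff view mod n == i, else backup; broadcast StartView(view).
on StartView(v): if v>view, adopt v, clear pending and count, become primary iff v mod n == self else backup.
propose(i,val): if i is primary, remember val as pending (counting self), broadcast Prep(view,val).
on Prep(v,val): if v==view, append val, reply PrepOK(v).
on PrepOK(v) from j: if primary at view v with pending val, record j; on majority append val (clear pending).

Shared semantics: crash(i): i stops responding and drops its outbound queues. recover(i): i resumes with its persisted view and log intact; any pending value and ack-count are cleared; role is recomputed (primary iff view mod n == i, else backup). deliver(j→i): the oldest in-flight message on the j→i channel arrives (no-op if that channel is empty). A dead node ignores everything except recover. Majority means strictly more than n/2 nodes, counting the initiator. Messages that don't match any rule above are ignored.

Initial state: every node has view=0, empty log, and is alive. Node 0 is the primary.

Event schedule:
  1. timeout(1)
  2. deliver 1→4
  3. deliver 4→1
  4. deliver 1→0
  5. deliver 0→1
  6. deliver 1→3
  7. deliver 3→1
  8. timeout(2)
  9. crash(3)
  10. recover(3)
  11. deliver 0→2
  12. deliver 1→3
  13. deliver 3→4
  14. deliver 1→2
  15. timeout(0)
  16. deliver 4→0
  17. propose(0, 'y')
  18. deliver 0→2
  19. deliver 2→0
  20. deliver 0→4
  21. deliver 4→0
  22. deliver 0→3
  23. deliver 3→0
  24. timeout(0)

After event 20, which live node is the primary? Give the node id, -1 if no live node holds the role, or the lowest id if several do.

1

e1 timeout(1): 1[prim,v=1,-]
e2 deliver 1→4: 4[back,v=1,-]
e3 deliver 4→1: ·
e4 deliver 1→0: 0[back,v=1,-]
e5 deliver 0→1: ·
e6 deliver 1→3: 3[back,v=1,-]
e7 deliver 3→1: ·
e8 timeout(2): 2[back,v=1,-]
e9 crash(3): 3[✗back,v=1,-]
e10 recover(3): 3[back,v=1,-]
e11 deliver 0→2: ·
e12 deliver 1→3: ·
e13 deliver 3→4: ·
e14 deliver 1→2: ·
e15 timeout(0): 0[back,v=2,-]
e16 deliver 4→0: ·
e17 propose(0,'y'): ·
e18 deliver 0→2: 2[prim,v=2,-]
e19 deliver 2→0: ·
e20 deliver 0→4: 4[back,v=2,-]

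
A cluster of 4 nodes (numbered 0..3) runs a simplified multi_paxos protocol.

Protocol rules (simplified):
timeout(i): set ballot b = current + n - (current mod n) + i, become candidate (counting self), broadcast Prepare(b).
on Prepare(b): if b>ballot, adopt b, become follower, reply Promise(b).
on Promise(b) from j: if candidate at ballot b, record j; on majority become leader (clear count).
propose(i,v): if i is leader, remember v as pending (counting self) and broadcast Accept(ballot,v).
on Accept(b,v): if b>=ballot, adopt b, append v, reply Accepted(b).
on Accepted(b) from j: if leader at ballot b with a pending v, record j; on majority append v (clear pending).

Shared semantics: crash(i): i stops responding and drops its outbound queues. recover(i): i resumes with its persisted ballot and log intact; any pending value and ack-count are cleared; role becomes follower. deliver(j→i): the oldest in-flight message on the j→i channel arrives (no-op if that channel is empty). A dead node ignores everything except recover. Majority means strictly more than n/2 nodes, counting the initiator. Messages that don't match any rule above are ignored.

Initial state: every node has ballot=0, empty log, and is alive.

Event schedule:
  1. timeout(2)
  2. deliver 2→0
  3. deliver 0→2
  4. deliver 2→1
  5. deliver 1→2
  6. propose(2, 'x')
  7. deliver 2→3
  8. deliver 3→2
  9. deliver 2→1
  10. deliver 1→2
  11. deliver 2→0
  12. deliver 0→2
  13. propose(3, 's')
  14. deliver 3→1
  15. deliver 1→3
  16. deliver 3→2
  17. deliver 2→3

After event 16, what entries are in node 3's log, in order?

after 1 — timeout(2): n2:cand/b6/[-]
after 2 — deliver 2→0: n0:foll/b6/[-]
after 3 — deliver 0→2: ·
after 4 — deliver 2→1: n1:foll/b6/[-]
after 5 — deliver 1→2: n2:lead/b6/[-]
after 6 — propose(2,'x'): ·
after 7 — deliver 2→3: n3:foll/b6/[-]
after 8 — deliver 3→2: ·
after 9 — deliver 2→1: n1:foll/b6/[x]
after 10 — deliver 1→2: ·
after 11 — deliver 2→0: n0:foll/b6/[x]
after 12 — deliver 0→2: n2:lead/b6/[x]
after 13 — propose(3,'s'): ·
after 14 — deliver 3→1: ·
after 15 — deliver 1→3: ·
after 16 — deliver 3→2: ·

empty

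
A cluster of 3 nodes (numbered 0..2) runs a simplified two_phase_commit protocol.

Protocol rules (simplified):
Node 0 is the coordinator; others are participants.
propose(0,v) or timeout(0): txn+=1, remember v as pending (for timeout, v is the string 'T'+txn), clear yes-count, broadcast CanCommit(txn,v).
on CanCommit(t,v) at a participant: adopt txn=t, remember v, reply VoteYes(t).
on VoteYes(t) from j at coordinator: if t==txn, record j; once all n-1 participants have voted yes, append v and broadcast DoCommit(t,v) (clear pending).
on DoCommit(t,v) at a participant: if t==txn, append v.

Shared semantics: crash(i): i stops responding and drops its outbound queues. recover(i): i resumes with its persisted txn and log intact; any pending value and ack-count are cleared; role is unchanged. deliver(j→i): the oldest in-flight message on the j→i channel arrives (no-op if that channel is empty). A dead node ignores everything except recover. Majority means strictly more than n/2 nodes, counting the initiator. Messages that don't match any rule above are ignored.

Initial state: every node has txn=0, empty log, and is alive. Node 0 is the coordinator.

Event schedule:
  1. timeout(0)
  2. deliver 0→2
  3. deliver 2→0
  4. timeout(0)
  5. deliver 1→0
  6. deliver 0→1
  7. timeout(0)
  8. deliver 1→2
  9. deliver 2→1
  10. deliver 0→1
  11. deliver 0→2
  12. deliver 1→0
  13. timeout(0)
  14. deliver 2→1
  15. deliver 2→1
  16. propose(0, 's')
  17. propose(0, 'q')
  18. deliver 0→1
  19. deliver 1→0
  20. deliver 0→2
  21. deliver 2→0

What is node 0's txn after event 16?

5

step 1 timeout(0): 0={coor,t=1,log=-}
step 2 deliver 0→2: 2={part,t=1,log=-}
step 3 deliver 2→0: —
step 4 timeout(0): 0={coor,t=2,log=-}
step 5 deliver 1→0: —
step 6 deliver 0→1: 1={part,t=1,log=-}
step 7 timeout(0): 0={coor,t=3,log=-}
step 8 deliver 1→2: —
step 9 deliver 2→1: —
step 10 deliver 0→1: 1={part,t=2,log=-}
step 11 deliver 0→2: 2={part,t=2,log=-}
step 12 deliver 1→0: —
step 13 timeout(0): 0={coor,t=4,log=-}
step 14 deliver 2→1: —
step 15 deliver 2→1: —
step 16 propose(0,'s'): 0={coor,t=5,log=-}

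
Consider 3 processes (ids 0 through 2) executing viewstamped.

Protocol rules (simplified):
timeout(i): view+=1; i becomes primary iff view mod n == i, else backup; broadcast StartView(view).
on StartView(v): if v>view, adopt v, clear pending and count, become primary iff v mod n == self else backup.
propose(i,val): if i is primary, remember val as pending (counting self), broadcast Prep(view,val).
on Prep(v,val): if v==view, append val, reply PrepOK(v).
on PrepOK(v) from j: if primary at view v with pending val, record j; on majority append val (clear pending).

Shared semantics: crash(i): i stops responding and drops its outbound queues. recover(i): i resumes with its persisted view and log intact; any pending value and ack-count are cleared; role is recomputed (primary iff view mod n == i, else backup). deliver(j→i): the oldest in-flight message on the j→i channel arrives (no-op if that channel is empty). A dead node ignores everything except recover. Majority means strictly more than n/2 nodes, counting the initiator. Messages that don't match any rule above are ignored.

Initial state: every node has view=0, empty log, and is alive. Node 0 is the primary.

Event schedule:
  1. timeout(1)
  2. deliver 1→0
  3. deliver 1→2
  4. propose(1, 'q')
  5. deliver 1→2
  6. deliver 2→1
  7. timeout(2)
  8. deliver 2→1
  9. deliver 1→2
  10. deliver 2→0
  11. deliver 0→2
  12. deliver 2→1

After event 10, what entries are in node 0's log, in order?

[1] timeout(1) → N1(prim v1 [-])
[2] deliver 1→0 → N0(back v1 [-])
[3] deliver 1→2 → N2(back v1 [-])
[4] propose(1,'q') → ∅
[5] deliver 1→2 → N2(back v1 [q])
[6] deliver 2→1 → N1(prim v1 [q])
[7] timeout(2) → N2(prim v2 [q])
[8] deliver 2→1 → N1(back v2 [q])
[9] deliver 1→2 → ∅
[10] deliver 2→0 → N0(back v2 [-])

empty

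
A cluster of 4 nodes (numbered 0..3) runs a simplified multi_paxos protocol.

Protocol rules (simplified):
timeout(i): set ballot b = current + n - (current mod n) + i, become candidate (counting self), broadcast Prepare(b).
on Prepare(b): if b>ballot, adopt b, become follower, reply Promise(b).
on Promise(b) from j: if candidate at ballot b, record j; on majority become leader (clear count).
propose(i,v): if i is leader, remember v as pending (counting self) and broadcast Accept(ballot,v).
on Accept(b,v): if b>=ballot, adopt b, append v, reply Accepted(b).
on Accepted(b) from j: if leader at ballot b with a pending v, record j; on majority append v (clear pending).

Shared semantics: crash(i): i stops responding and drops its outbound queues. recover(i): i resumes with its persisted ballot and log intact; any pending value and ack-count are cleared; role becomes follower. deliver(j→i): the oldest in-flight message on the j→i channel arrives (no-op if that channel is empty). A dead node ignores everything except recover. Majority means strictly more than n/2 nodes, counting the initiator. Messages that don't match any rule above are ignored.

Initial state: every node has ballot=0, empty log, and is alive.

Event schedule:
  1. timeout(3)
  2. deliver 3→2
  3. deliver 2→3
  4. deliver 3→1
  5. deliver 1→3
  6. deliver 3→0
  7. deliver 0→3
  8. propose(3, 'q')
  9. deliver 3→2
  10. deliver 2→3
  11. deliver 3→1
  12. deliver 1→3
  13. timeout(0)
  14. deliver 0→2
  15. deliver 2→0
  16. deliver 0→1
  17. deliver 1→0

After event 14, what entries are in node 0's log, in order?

empty

1. timeout(3):  <3:cand b7 ->
2. deliver 3→2:  <2:foll b7 ->
3. deliver 2→3:  nop
4. deliver 3→1:  <1:foll b7 ->
5. deliver 1→3:  <3:lead b7 ->
6. deliver 3→0:  <0:foll b7 ->
7. deliver 0→3:  nop
8. propose(3,'q'):  nop
9. deliver 3→2:  <2:foll b7 q>
10. deliver 2→3:  nop
11. deliver 3→1:  <1:foll b7 q>
12. deliver 1→3:  <3:lead b7 q>
13. timeout(0):  <0:cand b8 ->
14. deliver 0→2:  <2:foll b8 q>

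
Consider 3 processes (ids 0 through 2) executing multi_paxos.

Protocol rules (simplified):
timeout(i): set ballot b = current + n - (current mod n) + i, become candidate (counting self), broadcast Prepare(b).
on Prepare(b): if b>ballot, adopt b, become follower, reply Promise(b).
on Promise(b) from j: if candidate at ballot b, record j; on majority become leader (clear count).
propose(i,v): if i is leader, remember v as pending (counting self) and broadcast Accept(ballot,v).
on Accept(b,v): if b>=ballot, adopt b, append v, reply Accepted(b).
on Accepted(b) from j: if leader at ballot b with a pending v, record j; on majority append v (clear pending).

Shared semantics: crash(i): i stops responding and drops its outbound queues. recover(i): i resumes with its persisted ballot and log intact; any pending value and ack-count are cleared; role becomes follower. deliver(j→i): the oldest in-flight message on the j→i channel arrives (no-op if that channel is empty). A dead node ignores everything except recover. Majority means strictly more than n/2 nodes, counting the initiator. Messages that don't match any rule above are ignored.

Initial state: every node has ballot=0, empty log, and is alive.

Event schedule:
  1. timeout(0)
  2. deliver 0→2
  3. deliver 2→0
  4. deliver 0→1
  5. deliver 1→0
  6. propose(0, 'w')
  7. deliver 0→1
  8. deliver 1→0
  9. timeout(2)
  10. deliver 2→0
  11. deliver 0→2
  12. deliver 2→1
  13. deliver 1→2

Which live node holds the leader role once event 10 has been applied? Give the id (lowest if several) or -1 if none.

[1] timeout(0) → N0(cand b3 [-])
[2] deliver 0→2 → N2(foll b3 [-])
[3] deliver 2→0 → N0(lead b3 [-])
[4] deliver 0→1 → N1(foll b3 [-])
[5] deliver 1→0 → ∅
[6] propose(0,'w') → ∅
[7] deliver 0→1 → N1(foll b3 [w])
[8] deliver 1→0 → N0(lead b3 [w])
[9] timeout(2) → N2(cand b8 [-])
[10] deliver 2→0 → N0(foll b8 [w])

-1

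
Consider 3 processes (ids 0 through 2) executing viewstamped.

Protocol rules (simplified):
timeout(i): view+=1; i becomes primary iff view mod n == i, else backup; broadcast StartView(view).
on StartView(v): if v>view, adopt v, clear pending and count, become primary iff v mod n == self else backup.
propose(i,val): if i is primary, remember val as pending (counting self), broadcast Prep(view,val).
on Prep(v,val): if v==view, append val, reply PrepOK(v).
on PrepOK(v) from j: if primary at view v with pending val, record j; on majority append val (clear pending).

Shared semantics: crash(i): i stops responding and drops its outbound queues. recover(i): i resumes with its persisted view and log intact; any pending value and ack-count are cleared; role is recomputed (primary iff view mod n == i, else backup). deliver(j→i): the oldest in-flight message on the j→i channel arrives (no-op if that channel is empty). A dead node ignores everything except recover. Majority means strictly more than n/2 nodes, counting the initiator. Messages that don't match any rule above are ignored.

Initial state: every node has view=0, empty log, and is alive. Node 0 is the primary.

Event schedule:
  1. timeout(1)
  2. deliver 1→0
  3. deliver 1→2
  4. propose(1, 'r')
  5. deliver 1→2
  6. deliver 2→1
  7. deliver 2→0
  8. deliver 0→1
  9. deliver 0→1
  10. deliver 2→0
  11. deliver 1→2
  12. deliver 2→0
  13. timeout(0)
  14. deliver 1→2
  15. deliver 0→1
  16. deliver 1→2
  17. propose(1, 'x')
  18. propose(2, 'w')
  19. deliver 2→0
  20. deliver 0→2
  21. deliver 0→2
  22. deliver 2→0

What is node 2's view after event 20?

1. timeout(1):  <1:prim v1 ->
2. deliver 1→0:  <0:back v1 ->
3. deliver 1→2:  <2:back v1 ->
4. propose(1,'r'):  nop
5. deliver 1→2:  <2:back v1 r>
6. deliver 2→1:  <1:prim v1 r>
7. deliver 2→0:  nop
8. deliver 0→1:  nop
9. deliver 0→1:  nop
10. deliver 2→0:  nop
11. deliver 1→2:  nop
12. deliver 2→0:  nop
13. timeout(0):  <0:back v2 ->
14. deliver 1→2:  nop
15. deliver 0→1:  <1:back v2 r>
16. deliver 1→2:  nop
17. propose(1,'x'):  nop
18. propose(2,'w'):  nop
19. deliver 2→0:  nop
20. deliver 0→2:  <2:prim v2 r>

2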